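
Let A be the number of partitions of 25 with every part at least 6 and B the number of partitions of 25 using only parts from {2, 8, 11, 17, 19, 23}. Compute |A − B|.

Partitions of 25 with every part at least 6: 17.
Partitions of 25 using only parts from {2, 8, 11, 17, 19, 23}: 6.
|17 − 6| = 11.

11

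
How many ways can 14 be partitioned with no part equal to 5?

Counting exhaustively, 105 partitions satisfy the conditions.

105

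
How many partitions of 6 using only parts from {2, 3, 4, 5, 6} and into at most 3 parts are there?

4

They are:
6
4, 2
3, 3
2, 2, 2
That's 4 in total.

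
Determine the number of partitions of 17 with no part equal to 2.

121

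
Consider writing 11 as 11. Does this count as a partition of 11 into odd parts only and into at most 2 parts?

The parts sum to 11, and the condition 'every summand is odd' holds; the condition 'there are at most 2 summands' holds.

Yes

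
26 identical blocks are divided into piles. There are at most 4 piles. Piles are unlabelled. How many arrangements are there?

206

Counting exhaustively, 206 partitions satisfy the conditions.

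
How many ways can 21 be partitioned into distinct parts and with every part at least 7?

Listing the qualifying partitions of 21:
21
14+7
13+8
12+9
11+10

5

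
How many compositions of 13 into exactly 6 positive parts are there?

Place 5 bars in the 12 internal gaps of a row of 13 dots: C(12,5) = 792.

792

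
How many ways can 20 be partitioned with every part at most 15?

A full systematic count gives 615.

615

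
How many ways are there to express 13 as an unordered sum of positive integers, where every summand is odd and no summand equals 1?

3

They are:
13
7,3,3
5,5,3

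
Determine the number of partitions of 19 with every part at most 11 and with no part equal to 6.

Direct enumeration gives 346 partitions.

346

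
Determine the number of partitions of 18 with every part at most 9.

318

Direct enumeration gives 318 partitions.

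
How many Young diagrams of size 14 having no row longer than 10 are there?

A full systematic count gives 128.

128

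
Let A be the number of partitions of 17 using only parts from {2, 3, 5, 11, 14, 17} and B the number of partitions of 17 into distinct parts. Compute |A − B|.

Partitions of 17 using only parts from {2, 3, 5, 11, 14, 17}: 12.
Partitions of 17 into distinct parts: 38.
|12 − 38| = 26.

26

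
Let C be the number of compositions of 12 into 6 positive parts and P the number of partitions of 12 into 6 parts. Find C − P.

451

Ordered (compositions into 6 parts): C(11,5) = 462.
Partitions of 12 into exactly 6 parts: 11.
Difference: 462 − 11 = 451.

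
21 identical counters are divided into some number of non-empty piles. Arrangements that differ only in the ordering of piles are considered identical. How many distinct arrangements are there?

Counting exhaustively, 792 partitions satisfy the conditions.

792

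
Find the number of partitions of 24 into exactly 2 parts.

Enumerating:
1+23
2+22
3+21
4+20
5+19
6+18
7+17
8+16
9+15
10+14
11+13
12+12

12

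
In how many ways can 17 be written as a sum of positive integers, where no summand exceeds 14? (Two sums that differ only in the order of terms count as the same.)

293

A full systematic count gives 293.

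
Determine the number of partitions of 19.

Counting exhaustively, 490 partitions satisfy the conditions.

490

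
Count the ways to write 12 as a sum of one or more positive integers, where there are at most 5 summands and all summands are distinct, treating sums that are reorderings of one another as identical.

15

They are:
12
11,1
10,2
9,3
9,2,1
8,4
8,3,1
7,5
7,4,1
7,3,2
6,5,1
6,4,2
6,3,2,1
5,4,3
5,4,2,1
That's 15 in total.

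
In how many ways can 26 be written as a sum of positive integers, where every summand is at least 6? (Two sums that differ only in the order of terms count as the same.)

Enumerating:
26
20 + 6
19 + 7
18 + 8
17 + 9
16 + 10
15 + 11
14 + 12
14 + 6 + 6
13 + 13
13 + 7 + 6
12 + 8 + 6
12 + 7 + 7
11 + 9 + 6
11 + 8 + 7
10 + 10 + 6
10 + 9 + 7
10 + 8 + 8
9 + 9 + 8
8 + 6 + 6 + 6
7 + 7 + 6 + 6
That's 21 in total.

21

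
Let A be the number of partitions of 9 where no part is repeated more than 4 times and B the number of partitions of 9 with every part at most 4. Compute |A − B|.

7

Partitions of 9 where no part is repeated more than 4 times: 25.
Partitions of 9 with every part at most 4: 18.
|25 − 18| = 7.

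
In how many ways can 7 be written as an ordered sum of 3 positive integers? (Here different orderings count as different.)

15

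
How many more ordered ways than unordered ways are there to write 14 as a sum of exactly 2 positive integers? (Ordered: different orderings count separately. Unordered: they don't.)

6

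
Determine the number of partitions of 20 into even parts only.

42

There are too many to list fully; the first 12 (by largest part) are:
20
18+2
16+4
16+2+2
14+6
14+4+2
14+2+2+2
12+8
12+6+2
12+4+4
12+4+2+2
12+2+2+2+2
…and 30 more, for 42 total.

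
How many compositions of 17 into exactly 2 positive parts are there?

16

By stars and bars with positive parts, the count is C(16,1) = 16.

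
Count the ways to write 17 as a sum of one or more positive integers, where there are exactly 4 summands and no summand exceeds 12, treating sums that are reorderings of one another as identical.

37

There are too many to list fully; the first 12 (by largest part) are:
1+1+3+12
1+2+2+12
1+1+4+11
1+2+3+11
2+2+2+11
1+1+5+10
1+2+4+10
1+3+3+10
2+2+3+10
1+1+6+9
1+2+5+9
1+3+4+9
…and 25 more, for 37 total.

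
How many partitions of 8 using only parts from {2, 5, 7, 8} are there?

They are:
8
2, 2, 2, 2
That's 2 in total.

2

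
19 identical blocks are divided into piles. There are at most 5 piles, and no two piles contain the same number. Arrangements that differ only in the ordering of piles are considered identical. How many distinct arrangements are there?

A partial list (first 12 by largest part):
19
18, 1
17, 2
16, 3
16, 2, 1
15, 4
15, 3, 1
14, 5
14, 4, 1
14, 3, 2
13, 6
13, 5, 1
…and 42 more, for 54 total.

54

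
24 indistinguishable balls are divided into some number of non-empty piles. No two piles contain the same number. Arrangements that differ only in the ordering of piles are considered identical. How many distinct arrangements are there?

There are 122 such partitions.

122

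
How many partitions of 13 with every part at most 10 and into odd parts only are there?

16

Enumerating:
9 + 3 + 1
9 + 1 + 1 + 1 + 1
7 + 5 + 1
7 + 3 + 3
7 + 3 + 1 + 1 + 1
7 + 1 + 1 + 1 + 1 + 1 + 1
5 + 5 + 3
5 + 5 + 1 + 1 + 1
5 + 3 + 3 + 1 + 1
5 + 3 + 1 + 1 + 1 + 1 + 1
5 + 1 + 1 + 1 + 1 + 1 + 1 + 1 + 1
3 + 3 + 3 + 3 + 1
3 + 3 + 3 + 1 + 1 + 1 + 1
3 + 3 + 1 + 1 + 1 + 1 + 1 + 1 + 1
3 + 1 + 1 + 1 + 1 + 1 + 1 + 1 + 1 + 1 + 1
1 + 1 + 1 + 1 + 1 + 1 + 1 + 1 + 1 + 1 + 1 + 1 + 1
Counting gives 16.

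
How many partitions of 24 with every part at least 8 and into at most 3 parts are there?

7

The partitions of 24 that satisfy the conditions:
24
8, 16
9, 15
10, 14
11, 13
12, 12
8, 8, 8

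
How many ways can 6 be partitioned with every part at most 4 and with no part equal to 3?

Listing the qualifying partitions of 6:
2, 4
1, 1, 4
2, 2, 2
1, 1, 2, 2
1, 1, 1, 1, 2
1, 1, 1, 1, 1, 1

6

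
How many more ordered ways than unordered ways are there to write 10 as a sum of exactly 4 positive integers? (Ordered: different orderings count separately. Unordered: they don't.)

75

Ordered (compositions into 4 parts): C(9,3) = 84.
Partitions of 10 into exactly 4 parts: 9.
Difference: 84 − 9 = 75.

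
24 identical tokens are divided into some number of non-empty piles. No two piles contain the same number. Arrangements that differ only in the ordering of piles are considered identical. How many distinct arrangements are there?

Counting exhaustively, 122 partitions satisfy the conditions.

122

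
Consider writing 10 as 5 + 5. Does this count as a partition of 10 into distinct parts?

No

The parts sum to 10, and the condition 'all summands are distinct' is violated.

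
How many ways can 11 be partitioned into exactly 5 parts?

Listing the qualifying partitions of 11:
7+1+1+1+1
6+2+1+1+1
5+3+1+1+1
5+2+2+1+1
4+4+1+1+1
4+3+2+1+1
4+2+2+2+1
3+3+3+1+1
3+3+2+2+1
3+2+2+2+2

10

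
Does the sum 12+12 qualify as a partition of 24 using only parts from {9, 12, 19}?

Yes

The parts sum to 24, and the condition 'each summand belongs to {9, 12, 19}' holds.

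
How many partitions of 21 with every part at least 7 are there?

The partitions of 21 that satisfy the conditions:
21
14+7
13+8
12+9
11+10
7+7+7
Counting gives 6.

6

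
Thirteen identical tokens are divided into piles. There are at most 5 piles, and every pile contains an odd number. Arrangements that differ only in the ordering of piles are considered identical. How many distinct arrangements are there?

11

The partitions of 13 that satisfy the conditions:
13
1,1,11
1,3,9
1,1,1,1,9
1,5,7
3,3,7
1,1,1,3,7
3,5,5
1,1,1,5,5
1,1,3,3,5
1,3,3,3,3
That's 11 in total.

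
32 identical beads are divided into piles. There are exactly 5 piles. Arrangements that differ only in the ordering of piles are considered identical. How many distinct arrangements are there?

Counting exhaustively, 480 partitions satisfy the conditions.

480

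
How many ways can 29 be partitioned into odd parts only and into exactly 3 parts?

21

Listing the qualifying partitions of 29:
27+1+1
25+3+1
23+5+1
23+3+3
21+7+1
21+5+3
19+9+1
19+7+3
19+5+5
17+11+1
17+9+3
17+7+5
15+13+1
15+11+3
15+9+5
15+7+7
13+13+3
13+11+5
13+9+7
11+11+7
11+9+9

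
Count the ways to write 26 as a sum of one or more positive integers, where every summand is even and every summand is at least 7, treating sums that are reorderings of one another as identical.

5

Listing the qualifying partitions of 26:
26
18,8
16,10
14,12
10,8,8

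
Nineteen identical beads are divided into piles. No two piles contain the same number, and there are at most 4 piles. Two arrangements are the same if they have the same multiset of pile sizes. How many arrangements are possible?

49

There are too many to list fully; the first 12 (by largest part) are:
19
18+1
17+2
16+3
16+2+1
15+4
15+3+1
14+5
14+4+1
14+3+2
13+6
13+5+1
…and 37 more, for 49 total.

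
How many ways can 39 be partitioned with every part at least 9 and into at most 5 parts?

34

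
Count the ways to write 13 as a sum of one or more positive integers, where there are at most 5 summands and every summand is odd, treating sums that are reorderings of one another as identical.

Enumerating:
13
11 + 1 + 1
9 + 3 + 1
9 + 1 + 1 + 1 + 1
7 + 5 + 1
7 + 3 + 3
7 + 3 + 1 + 1 + 1
5 + 5 + 3
5 + 5 + 1 + 1 + 1
5 + 3 + 3 + 1 + 1
3 + 3 + 3 + 3 + 1
Counting gives 11.

11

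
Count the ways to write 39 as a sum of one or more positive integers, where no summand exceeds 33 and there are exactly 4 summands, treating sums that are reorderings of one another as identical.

437

There are 437 such partitions.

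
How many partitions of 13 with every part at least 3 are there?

The partitions of 13 that satisfy the conditions:
13
3+10
4+9
5+8
6+7
3+3+7
3+4+6
3+5+5
4+4+5
3+3+3+4

10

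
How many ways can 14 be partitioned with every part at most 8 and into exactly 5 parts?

21

Listing the qualifying partitions of 14:
8+3+1+1+1
8+2+2+1+1
7+4+1+1+1
7+3+2+1+1
7+2+2+2+1
6+5+1+1+1
6+4+2+1+1
6+3+3+1+1
6+3+2+2+1
6+2+2+2+2
5+5+2+1+1
5+4+3+1+1
5+4+2+2+1
5+3+3+2+1
5+3+2+2+2
4+4+4+1+1
4+4+3+2+1
4+4+2+2+2
4+3+3+3+1
4+3+3+2+2
3+3+3+3+2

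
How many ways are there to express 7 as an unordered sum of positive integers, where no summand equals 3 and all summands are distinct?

4

The partitions of 7 that satisfy the conditions:
7
6,1
5,2
4,2,1
That's 4 in total.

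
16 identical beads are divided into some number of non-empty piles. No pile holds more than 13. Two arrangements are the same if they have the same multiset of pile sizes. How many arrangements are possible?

Enumerating by decreasing first part gives 227 partitions in all.

227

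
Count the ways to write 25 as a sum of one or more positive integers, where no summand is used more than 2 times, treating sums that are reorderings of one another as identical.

There are 513 such partitions.

513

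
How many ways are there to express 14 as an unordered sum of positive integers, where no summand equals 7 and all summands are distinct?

18

The partitions of 14 that satisfy the conditions:
14
13,1
12,2
11,3
11,2,1
10,4
10,3,1
9,5
9,4,1
9,3,2
8,6
8,5,1
8,4,2
8,3,2,1
6,5,3
6,5,2,1
6,4,3,1
5,4,3,2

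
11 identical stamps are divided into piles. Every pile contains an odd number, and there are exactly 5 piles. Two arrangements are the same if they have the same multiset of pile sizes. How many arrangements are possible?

3

Listing the qualifying partitions of 11:
7 + 1 + 1 + 1 + 1
5 + 3 + 1 + 1 + 1
3 + 3 + 3 + 1 + 1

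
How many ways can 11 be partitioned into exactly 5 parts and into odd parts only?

Enumerating:
1 + 1 + 1 + 1 + 7
1 + 1 + 1 + 3 + 5
1 + 1 + 3 + 3 + 3

3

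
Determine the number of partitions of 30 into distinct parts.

A full systematic count gives 296.

296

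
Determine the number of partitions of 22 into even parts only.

There are too many to list fully; the first 12 (by largest part) are:
22
2+20
4+18
2+2+18
6+16
2+4+16
2+2+2+16
8+14
2+6+14
4+4+14
2+2+4+14
2+2+2+2+14
…and 44 more, for 56 total.

56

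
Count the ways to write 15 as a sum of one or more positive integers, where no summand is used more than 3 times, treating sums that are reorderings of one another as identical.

105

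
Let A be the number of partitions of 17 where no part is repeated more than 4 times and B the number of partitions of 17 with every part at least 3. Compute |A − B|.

Partitions of 17 where no part is repeated more than 4 times: 205.
Partitions of 17 with every part at least 3: 25.
|205 − 25| = 180.

180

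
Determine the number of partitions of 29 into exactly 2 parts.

14

Enumerating:
28, 1
27, 2
26, 3
25, 4
24, 5
23, 6
22, 7
21, 8
20, 9
19, 10
18, 11
17, 12
16, 13
15, 14
That's 14 in total.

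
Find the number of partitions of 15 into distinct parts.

27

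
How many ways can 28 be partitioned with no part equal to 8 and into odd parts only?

Enumerating by decreasing first part gives 222 partitions in all.

222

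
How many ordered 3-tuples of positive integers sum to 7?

15

Place 2 bars in the 6 internal gaps of a row of 7 dots: C(6,2) = 15.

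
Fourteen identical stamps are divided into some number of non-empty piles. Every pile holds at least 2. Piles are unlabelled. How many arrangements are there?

34

There are too many to list fully; the first 12 (by largest part) are:
14
2, 12
3, 11
4, 10
2, 2, 10
5, 9
2, 3, 9
6, 8
2, 4, 8
3, 3, 8
2, 2, 2, 8
7, 7
…and 22 more, for 34 total.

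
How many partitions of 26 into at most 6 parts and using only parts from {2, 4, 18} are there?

3

The partitions of 26 that satisfy the conditions:
4+4+18
2+2+4+18
2+2+2+2+18
That's 3 in total.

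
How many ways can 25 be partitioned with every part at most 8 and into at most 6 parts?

Counting exhaustively, 147 partitions satisfy the conditions.

147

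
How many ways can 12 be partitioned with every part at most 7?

65

There are too many to list fully; the first 12 (by largest part) are:
7,5
7,4,1
7,3,2
7,3,1,1
7,2,2,1
7,2,1,1,1
7,1,1,1,1,1
6,6
6,5,1
6,4,2
6,4,1,1
6,3,3
…and 53 more, for 65 total.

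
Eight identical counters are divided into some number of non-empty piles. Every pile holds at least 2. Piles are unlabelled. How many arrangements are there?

The partitions of 8 that satisfy the conditions:
8
6 + 2
5 + 3
4 + 4
4 + 2 + 2
3 + 3 + 2
2 + 2 + 2 + 2

7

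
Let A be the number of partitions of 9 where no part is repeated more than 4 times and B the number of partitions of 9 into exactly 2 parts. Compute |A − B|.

21

Partitions of 9 where no part is repeated more than 4 times: 25.
Partitions of 9 into exactly 2 parts: 4.
|25 − 4| = 21.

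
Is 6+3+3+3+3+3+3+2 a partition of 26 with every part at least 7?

The parts sum to 26, and the condition 'every summand is at least 7' is violated.

No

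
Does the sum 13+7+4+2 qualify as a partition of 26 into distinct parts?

The parts sum to 26, and the condition 'all summands are distinct' holds.

Yes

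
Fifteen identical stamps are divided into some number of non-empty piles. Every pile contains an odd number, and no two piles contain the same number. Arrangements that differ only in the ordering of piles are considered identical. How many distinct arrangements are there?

4

They are:
15
11 + 3 + 1
9 + 5 + 1
7 + 5 + 3
Counting gives 4.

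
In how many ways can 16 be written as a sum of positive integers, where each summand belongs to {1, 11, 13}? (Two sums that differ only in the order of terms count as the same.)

3

Listing the qualifying partitions of 16:
1 + 1 + 1 + 13
1 + 1 + 1 + 1 + 1 + 11
1 + 1 + 1 + 1 + 1 + 1 + 1 + 1 + 1 + 1 + 1 + 1 + 1 + 1 + 1 + 1
Counting gives 3.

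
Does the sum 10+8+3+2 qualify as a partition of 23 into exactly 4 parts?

The parts sum to 23, and the condition 'there are exactly 4 summands' holds.

Yes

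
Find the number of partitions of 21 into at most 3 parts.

48

There are too many to list fully; the first 12 (by largest part) are:
21
20 + 1
19 + 2
19 + 1 + 1
18 + 3
18 + 2 + 1
17 + 4
17 + 3 + 1
17 + 2 + 2
16 + 5
16 + 4 + 1
16 + 3 + 2
…and 36 more, for 48 total.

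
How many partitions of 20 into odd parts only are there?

There are too many to list fully; the first 12 (by largest part) are:
19+1
17+3
17+1+1+1
15+5
15+3+1+1
15+1+1+1+1+1
13+7
13+5+1+1
13+3+3+1
13+3+1+1+1+1
13+1+1+1+1+1+1+1
11+9
…and 52 more, for 64 total.

64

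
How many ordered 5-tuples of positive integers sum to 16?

1365

Place 4 bars in the 15 internal gaps of a row of 16 dots: C(15,4) = 1365.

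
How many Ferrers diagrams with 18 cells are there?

Counting exhaustively, 385 partitions satisfy the conditions.

385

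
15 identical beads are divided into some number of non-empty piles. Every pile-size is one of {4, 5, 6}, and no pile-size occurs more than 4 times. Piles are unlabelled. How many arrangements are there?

They are:
6, 5, 4
5, 5, 5
That's 2 in total.

2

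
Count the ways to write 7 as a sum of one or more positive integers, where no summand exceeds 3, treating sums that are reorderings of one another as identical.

The partitions of 7 that satisfy the conditions:
3,3,1
3,2,2
3,2,1,1
3,1,1,1,1
2,2,2,1
2,2,1,1,1
2,1,1,1,1,1
1,1,1,1,1,1,1

8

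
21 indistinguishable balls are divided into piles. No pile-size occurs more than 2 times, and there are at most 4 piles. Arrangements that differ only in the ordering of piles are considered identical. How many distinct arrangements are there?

113

Counting exhaustively, 113 partitions satisfy the conditions.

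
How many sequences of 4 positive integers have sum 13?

By stars and bars with positive parts, the count is C(12,3) = 220.

220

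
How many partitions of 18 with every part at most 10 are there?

340

A full systematic count gives 340.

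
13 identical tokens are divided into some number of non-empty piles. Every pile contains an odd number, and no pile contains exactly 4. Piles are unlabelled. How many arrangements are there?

18

Listing the qualifying partitions of 13:
13
11,1,1
9,3,1
9,1,1,1,1
7,5,1
7,3,3
7,3,1,1,1
7,1,1,1,1,1,1
5,5,3
5,5,1,1,1
5,3,3,1,1
5,3,1,1,1,1,1
5,1,1,1,1,1,1,1,1
3,3,3,3,1
3,3,3,1,1,1,1
3,3,1,1,1,1,1,1,1
3,1,1,1,1,1,1,1,1,1,1
1,1,1,1,1,1,1,1,1,1,1,1,1
Counting gives 18.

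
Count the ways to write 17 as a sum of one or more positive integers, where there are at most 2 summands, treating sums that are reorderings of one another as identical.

Listing the qualifying partitions of 17:
17
1+16
2+15
3+14
4+13
5+12
6+11
7+10
8+9
Counting gives 9.

9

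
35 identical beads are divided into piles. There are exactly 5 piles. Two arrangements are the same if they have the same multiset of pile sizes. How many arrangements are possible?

674

A full systematic count gives 674.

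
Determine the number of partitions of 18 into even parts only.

A partial list (first 12 by largest part):
18
16+2
14+4
14+2+2
12+6
12+4+2
12+2+2+2
10+8
10+6+2
10+4+4
10+4+2+2
10+2+2+2+2
…and 18 more, for 30 total.

30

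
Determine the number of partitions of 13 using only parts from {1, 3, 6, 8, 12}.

Listing the qualifying partitions of 13:
12+1
8+3+1+1
8+1+1+1+1+1
6+6+1
6+3+3+1
6+3+1+1+1+1
6+1+1+1+1+1+1+1
3+3+3+3+1
3+3+3+1+1+1+1
3+3+1+1+1+1+1+1+1
3+1+1+1+1+1+1+1+1+1+1
1+1+1+1+1+1+1+1+1+1+1+1+1

12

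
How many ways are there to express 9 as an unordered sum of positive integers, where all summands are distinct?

The partitions of 9 that satisfy the conditions:
9
1, 8
2, 7
3, 6
1, 2, 6
4, 5
1, 3, 5
2, 3, 4

8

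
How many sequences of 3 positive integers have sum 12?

By stars and bars with positive parts, the count is C(11,2) = 55.

55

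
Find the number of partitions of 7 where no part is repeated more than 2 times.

Listing the qualifying partitions of 7:
7
1, 6
2, 5
1, 1, 5
3, 4
1, 2, 4
1, 3, 3
2, 2, 3
1, 1, 2, 3

9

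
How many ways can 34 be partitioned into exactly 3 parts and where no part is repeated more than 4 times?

96

Direct enumeration gives 96 partitions.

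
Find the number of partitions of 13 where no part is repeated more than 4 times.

A full systematic count gives 76.

76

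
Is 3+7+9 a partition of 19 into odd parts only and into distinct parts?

The parts sum to 19, and the condition 'every summand is odd' holds; the condition 'all summands are distinct' holds.

Yes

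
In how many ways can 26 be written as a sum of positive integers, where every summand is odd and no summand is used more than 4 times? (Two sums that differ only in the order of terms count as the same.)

80

Systematic enumeration (by largest part, then next-largest, …) yields 80.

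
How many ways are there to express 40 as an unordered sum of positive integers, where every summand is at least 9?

There are too many to list fully; the first 12 (by largest part) are:
40
31+9
30+10
29+11
28+12
27+13
26+14
25+15
24+16
23+17
22+18
22+9+9
…and 27 more, for 39 total.

39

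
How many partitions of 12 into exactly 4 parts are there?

They are:
1, 1, 1, 9
1, 1, 2, 8
1, 1, 3, 7
1, 2, 2, 7
1, 1, 4, 6
1, 2, 3, 6
2, 2, 2, 6
1, 1, 5, 5
1, 2, 4, 5
1, 3, 3, 5
2, 2, 3, 5
1, 3, 4, 4
2, 2, 4, 4
2, 3, 3, 4
3, 3, 3, 3
Counting gives 15.

15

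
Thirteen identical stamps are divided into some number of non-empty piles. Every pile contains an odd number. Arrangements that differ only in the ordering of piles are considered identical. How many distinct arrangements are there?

18

The partitions of 13 that satisfy the conditions:
13
11, 1, 1
9, 3, 1
9, 1, 1, 1, 1
7, 5, 1
7, 3, 3
7, 3, 1, 1, 1
7, 1, 1, 1, 1, 1, 1
5, 5, 3
5, 5, 1, 1, 1
5, 3, 3, 1, 1
5, 3, 1, 1, 1, 1, 1
5, 1, 1, 1, 1, 1, 1, 1, 1
3, 3, 3, 3, 1
3, 3, 3, 1, 1, 1, 1
3, 3, 1, 1, 1, 1, 1, 1, 1
3, 1, 1, 1, 1, 1, 1, 1, 1, 1, 1
1, 1, 1, 1, 1, 1, 1, 1, 1, 1, 1, 1, 1
That's 18 in total.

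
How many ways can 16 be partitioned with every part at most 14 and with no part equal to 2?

94

Counting exhaustively, 94 partitions satisfy the conditions.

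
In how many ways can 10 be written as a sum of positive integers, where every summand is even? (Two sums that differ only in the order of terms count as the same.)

7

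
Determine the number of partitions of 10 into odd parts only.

10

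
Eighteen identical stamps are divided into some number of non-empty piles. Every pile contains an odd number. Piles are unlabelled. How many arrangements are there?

There are too many to list fully; the first 12 (by largest part) are:
1+17
3+15
1+1+1+15
5+13
1+1+3+13
1+1+1+1+1+13
7+11
1+1+5+11
1+3+3+11
1+1+1+1+3+11
1+1+1+1+1+1+1+11
9+9
…and 34 more, for 46 total.

46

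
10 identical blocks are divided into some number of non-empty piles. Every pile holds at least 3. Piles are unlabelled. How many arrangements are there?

Listing the qualifying partitions of 10:
10
7+3
6+4
5+5
4+3+3
Counting gives 5.

5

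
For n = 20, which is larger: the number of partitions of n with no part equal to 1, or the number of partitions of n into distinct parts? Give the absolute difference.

73

Partitions of 20 with no part equal to 1: 137.
Partitions of 20 into distinct parts: 64.
|137 − 64| = 73.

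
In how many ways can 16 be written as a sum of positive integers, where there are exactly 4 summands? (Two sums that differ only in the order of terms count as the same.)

34

A partial list (first 12 by largest part):
1,1,1,13
1,1,2,12
1,1,3,11
1,2,2,11
1,1,4,10
1,2,3,10
2,2,2,10
1,1,5,9
1,2,4,9
1,3,3,9
2,2,3,9
1,1,6,8
…and 22 more, for 34 total.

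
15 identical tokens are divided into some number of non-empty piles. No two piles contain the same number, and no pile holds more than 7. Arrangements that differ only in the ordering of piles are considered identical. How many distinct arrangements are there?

8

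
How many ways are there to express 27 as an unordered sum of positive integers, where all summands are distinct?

192

Counting exhaustively, 192 partitions satisfy the conditions.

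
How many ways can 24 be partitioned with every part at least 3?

110

There are 110 such partitions.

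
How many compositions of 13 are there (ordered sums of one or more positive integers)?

4096

The number of compositions of n is 2^(n−1); here 2^12 = 4096.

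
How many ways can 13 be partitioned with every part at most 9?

94

Direct enumeration gives 94 partitions.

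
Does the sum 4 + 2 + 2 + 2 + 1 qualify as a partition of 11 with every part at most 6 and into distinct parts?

The parts sum to 11, and the condition 'all summands are distinct' is violated.

No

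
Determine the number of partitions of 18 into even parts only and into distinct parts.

Listing the qualifying partitions of 18:
18
16, 2
14, 4
12, 6
12, 4, 2
10, 8
10, 6, 2
8, 6, 4

8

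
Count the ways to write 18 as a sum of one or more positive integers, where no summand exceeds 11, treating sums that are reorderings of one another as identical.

355

Counting exhaustively, 355 partitions satisfy the conditions.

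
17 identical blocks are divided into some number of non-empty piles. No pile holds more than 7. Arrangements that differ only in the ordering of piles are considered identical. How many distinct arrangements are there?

201

There are 201 such partitions.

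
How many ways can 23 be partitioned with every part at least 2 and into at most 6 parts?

199

A full systematic count gives 199.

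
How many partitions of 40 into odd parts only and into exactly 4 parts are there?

Counting exhaustively, 84 partitions satisfy the conditions.

84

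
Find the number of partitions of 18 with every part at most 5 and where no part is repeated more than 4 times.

66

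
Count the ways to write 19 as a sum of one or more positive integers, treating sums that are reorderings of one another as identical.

Enumerating by decreasing first part gives 490 partitions in all.

490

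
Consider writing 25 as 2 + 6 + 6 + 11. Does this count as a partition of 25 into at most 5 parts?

The parts sum to 25, and the condition 'there are at most 5 summands' holds.

Yes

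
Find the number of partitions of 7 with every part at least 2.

They are:
7
5+2
4+3
3+2+2
Counting gives 4.

4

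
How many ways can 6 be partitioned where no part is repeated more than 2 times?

7

Listing the qualifying partitions of 6:
6
5+1
4+2
4+1+1
3+3
3+2+1
2+2+1+1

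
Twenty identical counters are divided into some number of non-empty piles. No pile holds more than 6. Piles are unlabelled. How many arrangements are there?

There are 282 such partitions.

282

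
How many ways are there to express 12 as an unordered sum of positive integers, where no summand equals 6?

66

There are too many to list fully; the first 12 (by largest part) are:
12
11 + 1
10 + 2
10 + 1 + 1
9 + 3
9 + 2 + 1
9 + 1 + 1 + 1
8 + 4
8 + 3 + 1
8 + 2 + 2
8 + 2 + 1 + 1
8 + 1 + 1 + 1 + 1
…and 54 more, for 66 total.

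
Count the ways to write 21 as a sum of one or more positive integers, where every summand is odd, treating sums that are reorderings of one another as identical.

Counting exhaustively, 76 partitions satisfy the conditions.

76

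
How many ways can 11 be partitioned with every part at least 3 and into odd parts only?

Enumerating:
11
5,3,3
Counting gives 2.

2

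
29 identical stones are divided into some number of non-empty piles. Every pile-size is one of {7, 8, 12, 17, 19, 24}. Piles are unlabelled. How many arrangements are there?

They are:
17+12
8+7+7+7
Counting gives 2.

2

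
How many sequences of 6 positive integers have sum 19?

Place 5 bars in the 18 internal gaps of a row of 19 dots: C(18,5) = 8568.

8568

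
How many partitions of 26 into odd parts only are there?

Enumerating by decreasing first part gives 165 partitions in all.

165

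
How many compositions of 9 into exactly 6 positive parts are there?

Place 5 bars in the 8 internal gaps of a row of 9 dots: C(8,5) = 56.

56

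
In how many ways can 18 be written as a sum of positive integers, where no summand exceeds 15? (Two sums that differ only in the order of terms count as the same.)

381

A full systematic count gives 381.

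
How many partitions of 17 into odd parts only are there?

There are too many to list fully; the first 12 (by largest part) are:
17
15,1,1
13,3,1
13,1,1,1,1
11,5,1
11,3,3
11,3,1,1,1
11,1,1,1,1,1,1
9,7,1
9,5,3
9,5,1,1,1
9,3,3,1,1
…and 26 more, for 38 total.

38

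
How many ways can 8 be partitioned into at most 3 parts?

10

Enumerating:
8
7, 1
6, 2
6, 1, 1
5, 3
5, 2, 1
4, 4
4, 3, 1
4, 2, 2
3, 3, 2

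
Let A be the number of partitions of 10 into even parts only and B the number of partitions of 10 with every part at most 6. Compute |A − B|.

28

Partitions of 10 into even parts only: 7.
Partitions of 10 with every part at most 6: 35.
|7 − 35| = 28.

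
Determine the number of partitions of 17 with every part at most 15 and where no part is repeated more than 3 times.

164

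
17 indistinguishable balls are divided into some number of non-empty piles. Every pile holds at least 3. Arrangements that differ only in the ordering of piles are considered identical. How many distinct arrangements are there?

25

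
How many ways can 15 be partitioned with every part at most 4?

A partial list (first 12 by largest part):
4,4,4,3
4,4,4,2,1
4,4,4,1,1,1
4,4,3,3,1
4,4,3,2,2
4,4,3,2,1,1
4,4,3,1,1,1,1
4,4,2,2,2,1
4,4,2,2,1,1,1
4,4,2,1,1,1,1,1
4,4,1,1,1,1,1,1,1
4,3,3,3,2
…and 42 more, for 54 total.

54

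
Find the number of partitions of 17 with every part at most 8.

Enumerating by decreasing first part gives 230 partitions in all.

230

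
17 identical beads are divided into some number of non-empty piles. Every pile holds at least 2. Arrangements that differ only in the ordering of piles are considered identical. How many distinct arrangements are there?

66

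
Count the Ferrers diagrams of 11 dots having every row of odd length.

Listing the qualifying partitions of 11:
11
9, 1, 1
7, 3, 1
7, 1, 1, 1, 1
5, 5, 1
5, 3, 3
5, 3, 1, 1, 1
5, 1, 1, 1, 1, 1, 1
3, 3, 3, 1, 1
3, 3, 1, 1, 1, 1, 1
3, 1, 1, 1, 1, 1, 1, 1, 1
1, 1, 1, 1, 1, 1, 1, 1, 1, 1, 1
Counting gives 12.

12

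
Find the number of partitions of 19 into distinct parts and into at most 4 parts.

A partial list (first 12 by largest part):
19
18,1
17,2
16,3
16,2,1
15,4
15,3,1
14,5
14,4,1
14,3,2
13,6
13,5,1
…and 37 more, for 49 total.

49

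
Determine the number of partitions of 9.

30

A partial list (first 12 by largest part):
9
8 + 1
7 + 2
7 + 1 + 1
6 + 3
6 + 2 + 1
6 + 1 + 1 + 1
5 + 4
5 + 3 + 1
5 + 2 + 2
5 + 2 + 1 + 1
5 + 1 + 1 + 1 + 1
…and 18 more, for 30 total.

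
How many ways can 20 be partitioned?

627

Counting exhaustively, 627 partitions satisfy the conditions.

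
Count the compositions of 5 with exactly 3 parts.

6

Place 2 bars in the 4 internal gaps of a row of 5 dots: C(4,2) = 6.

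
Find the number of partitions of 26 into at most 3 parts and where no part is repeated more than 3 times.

70

A partial list (first 12 by largest part):
26
25 + 1
24 + 2
24 + 1 + 1
23 + 3
23 + 2 + 1
22 + 4
22 + 3 + 1
22 + 2 + 2
21 + 5
21 + 4 + 1
21 + 3 + 2
…and 58 more, for 70 total.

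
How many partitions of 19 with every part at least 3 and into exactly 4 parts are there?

Enumerating:
10+3+3+3
9+4+3+3
8+5+3+3
8+4+4+3
7+6+3+3
7+5+4+3
7+4+4+4
6+6+4+3
6+5+5+3
6+5+4+4
5+5+5+4

11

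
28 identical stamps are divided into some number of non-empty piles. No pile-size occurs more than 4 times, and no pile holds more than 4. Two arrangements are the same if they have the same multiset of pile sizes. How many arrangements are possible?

The partitions of 28 that satisfy the conditions:
4,4,4,4,3,3,3,3
4,4,4,4,3,3,3,2,1
4,4,4,4,3,3,3,1,1,1
4,4,4,4,3,3,2,2,2
4,4,4,4,3,3,2,2,1,1
4,4,4,4,3,3,2,1,1,1,1
4,4,4,4,3,2,2,2,2,1
4,4,4,4,3,2,2,2,1,1,1
4,4,4,4,2,2,2,2,1,1,1,1
4,4,4,3,3,3,3,2,2
4,4,4,3,3,3,3,2,1,1
4,4,4,3,3,3,3,1,1,1,1
4,4,4,3,3,3,2,2,2,1
4,4,4,3,3,3,2,2,1,1,1
4,4,4,3,3,2,2,2,2,1,1
4,4,4,3,3,2,2,2,1,1,1,1
4,4,3,3,3,3,2,2,2,2
4,4,3,3,3,3,2,2,2,1,1
4,4,3,3,3,3,2,2,1,1,1,1
4,4,3,3,3,2,2,2,2,1,1,1
4,3,3,3,3,2,2,2,2,1,1,1,1
Counting gives 21.

21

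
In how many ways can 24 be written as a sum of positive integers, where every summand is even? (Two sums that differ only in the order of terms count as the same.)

Enumerating by decreasing first part gives 77 partitions in all.

77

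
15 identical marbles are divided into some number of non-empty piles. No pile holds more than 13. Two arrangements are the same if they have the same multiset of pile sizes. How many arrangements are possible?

Systematic enumeration (by largest part, then next-largest, …) yields 174.

174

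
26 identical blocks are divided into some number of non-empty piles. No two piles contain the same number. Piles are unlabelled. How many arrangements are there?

165

Direct enumeration gives 165 partitions.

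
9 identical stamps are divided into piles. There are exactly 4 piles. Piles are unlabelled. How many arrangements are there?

6

The partitions of 9 that satisfy the conditions:
6 + 1 + 1 + 1
5 + 2 + 1 + 1
4 + 3 + 1 + 1
4 + 2 + 2 + 1
3 + 3 + 2 + 1
3 + 2 + 2 + 2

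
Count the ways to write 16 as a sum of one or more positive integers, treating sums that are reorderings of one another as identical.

231

Systematic enumeration (by largest part, then next-largest, …) yields 231.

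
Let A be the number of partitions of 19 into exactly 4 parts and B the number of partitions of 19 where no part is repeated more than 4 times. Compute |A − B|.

Partitions of 19 into exactly 4 parts: 54.
Partitions of 19 where no part is repeated more than 4 times: 325.
|54 − 325| = 271.

271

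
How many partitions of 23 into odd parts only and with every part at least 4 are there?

5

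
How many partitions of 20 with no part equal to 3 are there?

Direct enumeration gives 330 partitions.

330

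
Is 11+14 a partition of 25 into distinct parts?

The parts sum to 25, and the condition 'all summands are distinct' holds.

Yes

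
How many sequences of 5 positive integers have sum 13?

495

A composition of 13 into 5 positive parts is chosen by placing 4 dividers among the 12 gaps between 13 units: C(12,4) = 495.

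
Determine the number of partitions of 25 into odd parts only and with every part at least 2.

The partitions of 25 that satisfy the conditions:
25
19,3,3
17,5,3
15,7,3
15,5,5
13,9,3
13,7,5
13,3,3,3,3
11,11,3
11,9,5
11,7,7
11,5,3,3,3
9,9,7
9,7,3,3,3
9,5,5,3,3
7,7,5,3,3
7,5,5,5,3
7,3,3,3,3,3,3
5,5,5,5,5
5,5,3,3,3,3,3
That's 20 in total.

20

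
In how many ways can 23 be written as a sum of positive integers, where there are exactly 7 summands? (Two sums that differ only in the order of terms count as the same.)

Counting exhaustively, 164 partitions satisfy the conditions.

164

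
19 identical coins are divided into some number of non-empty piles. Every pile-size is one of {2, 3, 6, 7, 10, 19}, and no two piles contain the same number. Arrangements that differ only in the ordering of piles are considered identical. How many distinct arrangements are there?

3

The partitions of 19 that satisfy the conditions:
19
10 + 7 + 2
10 + 6 + 3
Counting gives 3.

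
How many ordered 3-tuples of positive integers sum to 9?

Place 2 bars in the 8 internal gaps of a row of 9 dots: C(8,2) = 28.

28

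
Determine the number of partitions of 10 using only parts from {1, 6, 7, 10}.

The partitions of 10 that satisfy the conditions:
10
7, 1, 1, 1
6, 1, 1, 1, 1
1, 1, 1, 1, 1, 1, 1, 1, 1, 1

4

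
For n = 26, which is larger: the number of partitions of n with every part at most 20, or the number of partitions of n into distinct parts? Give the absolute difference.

Partitions of 26 with every part at most 20: 2417.
Partitions of 26 into distinct parts: 165.
|2417 − 165| = 2252.

2252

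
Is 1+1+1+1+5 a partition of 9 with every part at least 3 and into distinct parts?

The parts sum to 9, and the condition 'every summand is at least 3' is violated.

No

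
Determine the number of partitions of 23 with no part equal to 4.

Systematic enumeration (by largest part, then next-largest, …) yields 765.

765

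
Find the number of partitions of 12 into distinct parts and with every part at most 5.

2

The partitions of 12 that satisfy the conditions:
3+4+5
1+2+4+5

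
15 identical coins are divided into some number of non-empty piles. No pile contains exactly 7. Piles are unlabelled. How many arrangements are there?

Enumerating by decreasing first part gives 154 partitions in all.

154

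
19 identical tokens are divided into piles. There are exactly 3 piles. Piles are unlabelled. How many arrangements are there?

30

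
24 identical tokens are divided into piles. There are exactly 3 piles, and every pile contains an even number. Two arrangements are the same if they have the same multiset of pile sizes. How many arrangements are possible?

12

Listing the qualifying partitions of 24:
20,2,2
18,4,2
16,6,2
16,4,4
14,8,2
14,6,4
12,10,2
12,8,4
12,6,6
10,10,4
10,8,6
8,8,8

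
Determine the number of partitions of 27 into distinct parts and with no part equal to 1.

103

Enumerating by decreasing first part gives 103 partitions in all.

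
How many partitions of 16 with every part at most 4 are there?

There are too many to list fully; the first 12 (by largest part) are:
4, 4, 4, 4
4, 4, 4, 3, 1
4, 4, 4, 2, 2
4, 4, 4, 2, 1, 1
4, 4, 4, 1, 1, 1, 1
4, 4, 3, 3, 2
4, 4, 3, 3, 1, 1
4, 4, 3, 2, 2, 1
4, 4, 3, 2, 1, 1, 1
4, 4, 3, 1, 1, 1, 1, 1
4, 4, 2, 2, 2, 2
4, 4, 2, 2, 2, 1, 1
…and 52 more, for 64 total.

64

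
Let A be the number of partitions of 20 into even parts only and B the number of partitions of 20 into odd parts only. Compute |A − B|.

22

Partitions of 20 into even parts only: 42.
Partitions of 20 into odd parts only: 64.
|42 − 64| = 22.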